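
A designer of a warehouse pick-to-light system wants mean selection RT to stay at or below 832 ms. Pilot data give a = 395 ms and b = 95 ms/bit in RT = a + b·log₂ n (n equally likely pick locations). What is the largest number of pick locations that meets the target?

24

Information budget: (832 − 395)/95 = 4.6000 bits, so n ≤ 2^4.6000 = 24.251 → at most 24.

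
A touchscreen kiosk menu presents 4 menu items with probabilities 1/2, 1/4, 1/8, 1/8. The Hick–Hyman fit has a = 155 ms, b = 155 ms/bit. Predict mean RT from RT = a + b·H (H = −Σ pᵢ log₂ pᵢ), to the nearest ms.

H = −Σ pᵢ log₂ pᵢ = 0.5·1 + 0.25·2 + 0.125·3 + 0.125·3 = 1.750 bits.
RT = 155 + 155 × 1.750 = 426.25 ms.

426 ms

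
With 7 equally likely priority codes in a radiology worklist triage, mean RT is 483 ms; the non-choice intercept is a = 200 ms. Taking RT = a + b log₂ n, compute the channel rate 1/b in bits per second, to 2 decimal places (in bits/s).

Choice component = 483 − 200 = 283 ms over log₂(7) = 2.8074 bits.
b = 283 / 2.8074 = 100.807 ms/bit, so 1/b = 9.920 bits/s.

9.92 bits/s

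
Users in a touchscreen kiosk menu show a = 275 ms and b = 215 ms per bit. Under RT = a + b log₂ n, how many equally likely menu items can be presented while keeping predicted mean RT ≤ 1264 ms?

215·log₂ n ≤ 1264 − 275 = 989, giving log₂ n ≤ 4.6000 and n ≤ 24.251. The largest whole number is 24.

24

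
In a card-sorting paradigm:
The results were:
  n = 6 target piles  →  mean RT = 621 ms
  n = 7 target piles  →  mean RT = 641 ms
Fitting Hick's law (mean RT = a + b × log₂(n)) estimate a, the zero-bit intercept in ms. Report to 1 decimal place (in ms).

b = (RT₂ − RT₁)/(log₂ n₂ − log₂ n₁) = (641 − 621)/(2.8074 − 2.5850) = 89.931 ms/bit.
a = RT₁ − b·log₂ n₁ = 621 − 89.931 × 2.5850 = 388.531 ms.

388.5 ms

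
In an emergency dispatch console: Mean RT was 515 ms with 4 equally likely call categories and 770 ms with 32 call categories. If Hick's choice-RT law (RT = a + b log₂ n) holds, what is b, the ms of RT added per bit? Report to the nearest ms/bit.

85 ms/bit

Slope: b = (770 − 515) / (log₂ 32 − log₂ 4) = 255/3.0000 = 85 ms/bit.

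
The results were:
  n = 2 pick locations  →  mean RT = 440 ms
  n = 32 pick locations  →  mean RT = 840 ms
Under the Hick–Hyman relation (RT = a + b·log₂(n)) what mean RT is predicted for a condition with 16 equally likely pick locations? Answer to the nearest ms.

740 ms

Fit slope and intercept:
  b = (840 − 440) / (log₂ 32 − log₂ 2) = 400 / (5 − 1) = 100 ms/bit
  a = 440 − 100 × 1 = 340 ms
Then RT(16) = 340 + 100 × log₂ 16 = 340 + 100 × 4 ≈ 740.000 ms.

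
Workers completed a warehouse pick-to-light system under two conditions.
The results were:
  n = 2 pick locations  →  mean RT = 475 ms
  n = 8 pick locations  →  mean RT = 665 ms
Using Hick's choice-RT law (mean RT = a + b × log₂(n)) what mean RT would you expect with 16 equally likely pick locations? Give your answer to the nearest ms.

760 ms

With log₂ n on the abscissa the relation is linear; from the two conditions:
  b = (665 − 475) / (log₂ 8 − log₂ 2) = 190 / (3 − 1) = 95 ms/bit
  a = 475 − 95 × 1 = 380 ms
Then RT(16) = 380 + 95 × log₂ 16 = 380 + 95 × 4 ≈ 760.000 ms.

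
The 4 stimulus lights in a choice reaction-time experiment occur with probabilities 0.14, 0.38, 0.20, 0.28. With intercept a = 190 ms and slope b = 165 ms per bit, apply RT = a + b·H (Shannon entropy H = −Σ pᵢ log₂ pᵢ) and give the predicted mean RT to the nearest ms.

505 ms

H = 0.14·log₂(1/0.14) + 0.38·log₂(1/0.38) + 0.20·log₂(1/0.20) + 0.28·log₂(1/0.28) = 1.9062 bits.
RT = 190 + 165 × 1.9062 = 504.52 ms.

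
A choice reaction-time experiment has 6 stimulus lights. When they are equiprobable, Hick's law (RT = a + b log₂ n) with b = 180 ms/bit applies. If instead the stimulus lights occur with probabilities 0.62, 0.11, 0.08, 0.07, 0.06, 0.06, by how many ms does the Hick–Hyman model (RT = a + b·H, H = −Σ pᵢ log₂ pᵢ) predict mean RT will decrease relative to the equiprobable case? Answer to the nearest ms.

Equiprobable entropy H₀ = log₂ 6 = 2.5850 bits.
Skewed entropy H = −Σ pᵢ log₂ pᵢ = 1.8250 bits.
ΔRT = b·(H₀ − H) = 180 × 0.7600 = 136.79 ms.

137 ms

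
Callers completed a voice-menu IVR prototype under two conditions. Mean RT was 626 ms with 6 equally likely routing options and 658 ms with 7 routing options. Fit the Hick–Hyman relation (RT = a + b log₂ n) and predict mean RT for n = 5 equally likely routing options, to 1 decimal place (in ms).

588.2 ms

RT is linear in log₂ n, so two points fix the line:
  b = (658 − 626) / (log₂ 7 − log₂ 6) = 32 / (2.8074 − 2.5850) = 143.890 ms/bit
  a = 626 − 143.890 × 2.5850 = 254.050 ms
Then RT(5) = 254.050 + 143.890 × log₂ 5 = 254.050 + 143.890 × 2.3219 ≈ 588.152 ms.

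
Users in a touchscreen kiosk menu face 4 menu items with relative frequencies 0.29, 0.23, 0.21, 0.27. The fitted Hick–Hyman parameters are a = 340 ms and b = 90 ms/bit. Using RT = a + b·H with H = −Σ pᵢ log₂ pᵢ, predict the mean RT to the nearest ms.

519 ms

H = 0.29·log₂(1/0.29) + 0.23·log₂(1/0.23) + 0.21·log₂(1/0.21) + 0.27·log₂(1/0.27) = 1.9884 bits.
RT = 340 + 90 × 1.9884 = 518.96 ms.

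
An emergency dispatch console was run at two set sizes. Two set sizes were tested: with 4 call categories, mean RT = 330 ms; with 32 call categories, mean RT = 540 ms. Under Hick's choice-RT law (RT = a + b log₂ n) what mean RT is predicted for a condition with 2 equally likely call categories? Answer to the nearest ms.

RT is linear in log₂ n, so two points fix the line:
  b = (540 − 330) / (log₂ 32 − log₂ 4) = 210 / (5 − 2) = 70 ms/bit
  a = 330 − 70 × 2 = 190 ms
Then RT(2) = 190 + 70 × log₂ 2 = 190 + 70 × 1 ≈ 260.000 ms.

260 ms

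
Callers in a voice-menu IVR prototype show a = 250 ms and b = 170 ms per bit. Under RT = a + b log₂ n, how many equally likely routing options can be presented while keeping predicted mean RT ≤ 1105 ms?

Information budget: (1105 − 250)/170 = 5.0294 bits, so n ≤ 2^5.0294 = 32.659 → at most 32.

32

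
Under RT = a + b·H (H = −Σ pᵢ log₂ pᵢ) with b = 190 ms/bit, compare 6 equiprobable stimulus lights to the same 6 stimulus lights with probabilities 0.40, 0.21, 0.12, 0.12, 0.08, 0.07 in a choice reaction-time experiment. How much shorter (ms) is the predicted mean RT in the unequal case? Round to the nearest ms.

55 ms

The RT saving is b·ΔH. Equiprobable H₀ = log₂(6) = 2.5850 bits; with the given probabilities H = 2.2958 bits.
b·(H₀ − H) = 190 × (2.5850 − 2.2958) = 54.94 ms.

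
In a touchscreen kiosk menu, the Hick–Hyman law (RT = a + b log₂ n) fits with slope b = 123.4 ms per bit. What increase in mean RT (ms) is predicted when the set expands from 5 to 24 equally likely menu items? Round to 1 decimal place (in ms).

279.3 ms

ΔRT = (a + b log₂ n₂) − (a + b log₂ n₁) = b·(log₂ n₂ − log₂ n₁).
log₂(24) − log₂(5) = 4.5850 − 2.3219 = 2.2630.
ΔRT = 123.4 × 2.2630 = 279.258 ms.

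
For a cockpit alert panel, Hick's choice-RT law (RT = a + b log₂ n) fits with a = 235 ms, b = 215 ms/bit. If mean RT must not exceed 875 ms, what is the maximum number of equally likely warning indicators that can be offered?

7

Set 235 + 215·log₂ n ≤ 875 → log₂ n ≤ (875 − 235)/215 = 2.9767.
So n ≤ 2^2.9767 = 7.872; the largest integer n is 7.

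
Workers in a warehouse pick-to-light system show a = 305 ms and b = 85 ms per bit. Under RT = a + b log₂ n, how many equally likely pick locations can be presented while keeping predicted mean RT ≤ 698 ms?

85·log₂ n ≤ 698 − 305 = 393, giving log₂ n ≤ 4.6235 and n ≤ 24.650. The largest whole number is 24.

24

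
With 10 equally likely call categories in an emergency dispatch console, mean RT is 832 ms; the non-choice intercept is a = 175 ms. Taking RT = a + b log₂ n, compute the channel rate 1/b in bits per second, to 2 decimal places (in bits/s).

b = (832 − 175)/log₂ 10 = 657/3.3219 = 197.777 ms per bit = 0.19778 s/bit; the reciprocal is 5.056 bits/s.

5.06 bits/s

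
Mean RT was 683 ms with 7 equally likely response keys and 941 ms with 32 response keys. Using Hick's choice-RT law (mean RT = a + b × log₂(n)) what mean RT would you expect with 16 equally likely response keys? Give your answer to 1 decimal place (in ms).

823.3 ms

With log₂ n on the abscissa the relation is linear; from the two conditions:
  b = (941 − 683) / (log₂ 32 − log₂ 7) = 258 / (5 − 2.8074) = 117.666 ms/bit
  a = 683 − 117.666 × 2.8074 = 352.669 ms
Then RT(16) = 352.669 + 117.666 × log₂ 16 = 352.669 + 117.666 × 4 ≈ 823.334 ms.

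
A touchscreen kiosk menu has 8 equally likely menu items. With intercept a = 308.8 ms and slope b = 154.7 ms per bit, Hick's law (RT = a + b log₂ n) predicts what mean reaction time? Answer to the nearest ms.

log₂(8) = 3 bits, so RT = 308.8 + 154.7 × 3 ≈ 772.900 ms.

773 ms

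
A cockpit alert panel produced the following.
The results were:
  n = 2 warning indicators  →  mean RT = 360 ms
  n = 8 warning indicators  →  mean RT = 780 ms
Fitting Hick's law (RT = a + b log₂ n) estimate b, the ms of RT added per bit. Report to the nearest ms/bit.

b = (RT₂ − RT₁)/(log₂ n₂ − log₂ n₁) = (780 − 360)/(3 − 1) = 210 ms/bit.

210 ms/bit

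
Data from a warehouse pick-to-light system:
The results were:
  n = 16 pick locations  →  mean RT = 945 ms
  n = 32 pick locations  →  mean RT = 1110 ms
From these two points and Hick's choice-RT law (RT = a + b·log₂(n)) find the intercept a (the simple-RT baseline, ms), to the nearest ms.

285 ms

The slope on a log₂ axis is (1110 − 945) / (5 − 4) = 165 ms/bit.
a = RT₁ − b·log₂ n₁ = 945 − 165 × 4 = 285.000 ms.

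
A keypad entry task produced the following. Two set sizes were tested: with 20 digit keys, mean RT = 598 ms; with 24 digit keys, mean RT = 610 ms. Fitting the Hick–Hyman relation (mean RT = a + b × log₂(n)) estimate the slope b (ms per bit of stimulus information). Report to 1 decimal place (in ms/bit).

The slope on a log₂ axis is (610 − 598) / (4.5850 − 4.3219) = 45.621 ms/bit.

45.6 ms/bit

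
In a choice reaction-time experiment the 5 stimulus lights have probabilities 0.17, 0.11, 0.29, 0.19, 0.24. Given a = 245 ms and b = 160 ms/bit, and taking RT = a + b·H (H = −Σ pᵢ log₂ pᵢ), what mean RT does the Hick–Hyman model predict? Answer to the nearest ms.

605 ms

Entropy contributions −pᵢ log₂ pᵢ: 0.4346, 0.3503, 0.5179, 0.4552, 0.4941; sum H = 2.2521 bits.
RT = a + bH = 245 + 160·2.2521 = 605.34 ms.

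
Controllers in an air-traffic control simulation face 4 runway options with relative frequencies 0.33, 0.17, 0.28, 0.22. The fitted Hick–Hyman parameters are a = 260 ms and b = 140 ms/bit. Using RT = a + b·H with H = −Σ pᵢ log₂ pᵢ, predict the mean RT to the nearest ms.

534 ms

Entropy contributions −pᵢ log₂ pᵢ: 0.5278, 0.4346, 0.5142, 0.4806; sum H = 1.9572 bits.
RT = a + bH = 260 + 140·1.9572 = 534.01 ms.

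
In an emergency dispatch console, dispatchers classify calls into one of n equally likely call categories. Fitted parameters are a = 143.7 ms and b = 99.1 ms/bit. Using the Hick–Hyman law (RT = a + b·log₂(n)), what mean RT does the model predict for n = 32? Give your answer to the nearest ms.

log₂(32) = 5 bits, so RT = 143.7 + 99.1 × 5 ≈ 639.200 ms.

639 ms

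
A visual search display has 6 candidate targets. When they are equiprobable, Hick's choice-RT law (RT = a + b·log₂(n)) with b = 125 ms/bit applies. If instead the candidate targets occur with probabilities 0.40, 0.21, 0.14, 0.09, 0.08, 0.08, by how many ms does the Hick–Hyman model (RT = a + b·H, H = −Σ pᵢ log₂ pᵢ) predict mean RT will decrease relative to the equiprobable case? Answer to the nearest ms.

36 ms

The RT saving is b·ΔH. Equiprobable H₀ = log₂(6) = 2.5850 bits; with the given probabilities H = 2.2944 bits.
b·(H₀ − H) = 125 × (2.5850 − 2.2944) = 36.32 ms.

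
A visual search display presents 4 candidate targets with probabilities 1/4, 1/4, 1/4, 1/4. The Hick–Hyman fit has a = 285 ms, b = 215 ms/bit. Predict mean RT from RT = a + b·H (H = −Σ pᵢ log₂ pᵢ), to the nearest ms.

715 ms

Each term −pᵢ log₂ pᵢ: 0.25·2 + 0.25·2 + 0.25·2 + 0.25·2; summed, H = 2.000 bits.
Mean RT = a + bH = 285 + 215·2.000 = 715.00 ms.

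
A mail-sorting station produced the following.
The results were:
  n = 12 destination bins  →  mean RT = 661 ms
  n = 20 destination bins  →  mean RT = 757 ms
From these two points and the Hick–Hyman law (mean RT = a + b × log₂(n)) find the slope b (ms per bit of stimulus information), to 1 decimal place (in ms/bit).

b = (RT₂ − RT₁)/(log₂ n₂ − log₂ n₁) = (757 − 661)/(4.3219 − 3.5850) = 130.264 ms/bit.

130.3 ms/bit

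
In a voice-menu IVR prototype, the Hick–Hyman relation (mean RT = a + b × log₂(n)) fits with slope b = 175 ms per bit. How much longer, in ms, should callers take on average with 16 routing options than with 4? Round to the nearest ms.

350 ms

The intercept a cancels: ΔRT = b·(log₂ n₂ − log₂ n₁) = b·log₂(n₂/n₁).
log₂(16) − log₂(4) = log₂(16/4) = log₂(4) = 2.
ΔRT = 175 × 2.0000 = 350.000 ms.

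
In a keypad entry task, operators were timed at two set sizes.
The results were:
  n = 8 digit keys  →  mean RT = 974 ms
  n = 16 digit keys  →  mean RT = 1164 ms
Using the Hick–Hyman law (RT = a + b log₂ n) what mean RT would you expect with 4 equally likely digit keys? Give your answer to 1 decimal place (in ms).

784.0 ms

Solve the two-equation system in a and b:
  b = (1164 − 974) / (log₂ 16 − log₂ 8) = 190 / (4 − 3) = 190.000 ms/bit
  a = 974 − 190.000 × 3 = 404.000 ms
Then RT(4) = 404.000 + 190.000 × log₂ 4 = 404.000 + 190.000 × 2 ≈ 784.000 ms.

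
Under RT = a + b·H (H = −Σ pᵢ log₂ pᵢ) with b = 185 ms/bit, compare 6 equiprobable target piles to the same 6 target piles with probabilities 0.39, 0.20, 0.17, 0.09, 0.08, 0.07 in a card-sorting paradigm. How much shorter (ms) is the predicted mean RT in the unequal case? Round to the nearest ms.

The RT saving is b·ΔH. Equiprobable H₀ = log₂(6) = 2.5850 bits; with the given probabilities H = 2.3015 bits.
b·(H₀ − H) = 185 × (2.5850 − 2.3015) = 52.44 ms.

52 ms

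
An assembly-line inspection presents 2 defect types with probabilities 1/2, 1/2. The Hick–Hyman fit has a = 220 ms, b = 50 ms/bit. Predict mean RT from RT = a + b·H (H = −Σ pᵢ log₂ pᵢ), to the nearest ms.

270 ms

H = −Σ pᵢ log₂ pᵢ = 0.5·1 + 0.5·1 = 1.000 bits.
RT = 220 + 50 × 1.000 = 270.00 ms.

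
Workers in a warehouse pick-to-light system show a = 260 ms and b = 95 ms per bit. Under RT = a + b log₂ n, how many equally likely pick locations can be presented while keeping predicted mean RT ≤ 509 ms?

6

Information budget: (509 − 260)/95 = 2.6211 bits, so n ≤ 2^2.6211 = 6.152 → at most 6.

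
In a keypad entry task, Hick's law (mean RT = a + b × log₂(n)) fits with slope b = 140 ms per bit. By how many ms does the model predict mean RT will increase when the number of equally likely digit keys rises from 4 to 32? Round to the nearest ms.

420 ms

The intercept a cancels: ΔRT = b·(log₂ n₂ − log₂ n₁) = b·log₂(n₂/n₁).
log₂(32) − log₂(4) = log₂(32/4) = log₂(8) = 3.
ΔRT = 140 × 3.0000 = 420.000 ms.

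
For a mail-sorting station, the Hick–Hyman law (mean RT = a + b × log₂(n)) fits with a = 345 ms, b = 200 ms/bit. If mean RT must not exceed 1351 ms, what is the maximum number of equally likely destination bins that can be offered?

Information budget: (1351 − 345)/200 = 5.0300 bits, so n ≤ 2^5.0300 = 32.672 → at most 32.

32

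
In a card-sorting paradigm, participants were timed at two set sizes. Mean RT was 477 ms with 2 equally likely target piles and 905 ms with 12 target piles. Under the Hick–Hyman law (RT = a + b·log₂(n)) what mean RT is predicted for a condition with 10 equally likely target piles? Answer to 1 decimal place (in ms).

With log₂ n on the abscissa the relation is linear; from the two conditions:
  b = (905 − 477) / (log₂ 12 − log₂ 2) = 428 / (3.5850 − 1) = 165.573 ms/bit
  a = 477 − 165.573 × 1 = 311.427 ms
Then RT(10) = 311.427 + 165.573 × log₂ 10 = 311.427 + 165.573 × 3.3219 ≈ 861.449 ms.

861.4 ms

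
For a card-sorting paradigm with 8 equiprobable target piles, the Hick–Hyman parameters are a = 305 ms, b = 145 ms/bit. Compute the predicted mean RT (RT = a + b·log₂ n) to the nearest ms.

740 ms

log₂(8) = 3 bits, so RT = 305 + 145 × 3 ≈ 740.000 ms.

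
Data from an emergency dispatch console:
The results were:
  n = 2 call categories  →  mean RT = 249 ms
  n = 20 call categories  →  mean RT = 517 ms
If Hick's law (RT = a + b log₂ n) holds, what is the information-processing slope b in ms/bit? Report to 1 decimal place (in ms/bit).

80.7 ms/bit

The slope on a log₂ axis is (517 − 249) / (4.3219 − 1) = 80.676 ms/bit.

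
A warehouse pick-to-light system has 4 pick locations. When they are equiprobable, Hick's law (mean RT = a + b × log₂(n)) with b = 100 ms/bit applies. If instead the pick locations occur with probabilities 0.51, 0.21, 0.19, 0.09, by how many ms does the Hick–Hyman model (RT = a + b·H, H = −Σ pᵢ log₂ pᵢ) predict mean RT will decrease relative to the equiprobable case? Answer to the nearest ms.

26 ms

The RT saving is b·ΔH. Equiprobable H₀ = log₂(4) = 2.0000 bits; with the given probabilities H = 1.7361 bits.
b·(H₀ − H) = 100 × (2.0000 − 1.7361) = 26.39 ms.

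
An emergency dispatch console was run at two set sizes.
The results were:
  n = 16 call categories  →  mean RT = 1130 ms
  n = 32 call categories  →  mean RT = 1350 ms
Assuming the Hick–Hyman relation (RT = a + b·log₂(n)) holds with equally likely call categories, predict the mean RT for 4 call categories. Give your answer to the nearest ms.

690 ms

Fit slope and intercept:
  b = (1350 − 1130) / (log₂ 32 − log₂ 16) = 220 / (5 − 4) = 220 ms/bit
  a = 1130 − 220 × 4 = 250 ms
Then RT(4) = 250 + 220 × log₂ 4 = 250 + 220 × 2 ≈ 690.000 ms.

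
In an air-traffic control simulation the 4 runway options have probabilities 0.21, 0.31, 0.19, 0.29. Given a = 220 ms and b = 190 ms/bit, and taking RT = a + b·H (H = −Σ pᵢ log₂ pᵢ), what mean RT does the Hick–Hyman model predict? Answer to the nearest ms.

594 ms

Entropy contributions −pᵢ log₂ pᵢ: 0.4728, 0.5238, 0.4552, 0.5179; sum H = 1.9697 bits.
RT = a + bH = 220 + 190·1.9697 = 594.25 ms.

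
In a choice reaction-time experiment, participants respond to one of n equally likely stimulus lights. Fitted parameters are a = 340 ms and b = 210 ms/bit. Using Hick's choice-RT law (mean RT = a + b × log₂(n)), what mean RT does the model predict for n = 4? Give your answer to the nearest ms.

log₂(4) = 2 bits, so RT = 340 + 210 × 2 ≈ 760.000 ms.

760 ms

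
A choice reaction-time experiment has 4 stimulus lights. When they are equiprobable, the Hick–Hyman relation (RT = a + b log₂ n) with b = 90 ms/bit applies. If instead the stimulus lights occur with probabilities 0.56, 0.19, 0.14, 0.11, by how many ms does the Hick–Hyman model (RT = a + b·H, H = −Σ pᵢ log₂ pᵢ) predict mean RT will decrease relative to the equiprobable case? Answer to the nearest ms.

The RT saving is b·ΔH. Equiprobable H₀ = log₂(4) = 2.0000 bits; with the given probabilities H = 1.6711 bits.
b·(H₀ − H) = 90 × (2.0000 − 1.6711) = 29.60 ms.

30 ms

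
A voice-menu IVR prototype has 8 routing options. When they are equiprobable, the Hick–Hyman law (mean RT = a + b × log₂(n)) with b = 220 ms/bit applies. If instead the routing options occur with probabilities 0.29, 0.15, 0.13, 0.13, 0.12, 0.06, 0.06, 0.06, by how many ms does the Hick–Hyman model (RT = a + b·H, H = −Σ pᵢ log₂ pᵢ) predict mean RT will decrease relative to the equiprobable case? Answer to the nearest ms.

The RT saving is b·ΔH. Equiprobable H₀ = log₂(8) = 3.0000 bits; with the given probabilities H = 2.7914 bits.
b·(H₀ − H) = 220 × (3.0000 − 2.7914) = 45.89 ms.

46 ms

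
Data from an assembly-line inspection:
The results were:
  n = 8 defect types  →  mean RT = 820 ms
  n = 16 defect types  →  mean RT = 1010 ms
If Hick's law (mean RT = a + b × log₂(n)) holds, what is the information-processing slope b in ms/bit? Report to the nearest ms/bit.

190 ms/bit

b = (RT₂ − RT₁)/(log₂ n₂ − log₂ n₁) = (1010 − 820)/(4 − 3) = 190 ms/bit.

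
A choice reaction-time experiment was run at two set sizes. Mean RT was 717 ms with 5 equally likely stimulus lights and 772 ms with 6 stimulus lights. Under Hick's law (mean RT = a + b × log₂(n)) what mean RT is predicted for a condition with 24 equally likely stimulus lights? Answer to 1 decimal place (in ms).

Fit slope and intercept:
  b = (772 − 717) / (log₂ 6 − log₂ 5) = 55 / (2.5850 − 2.3219) = 209.098 ms/bit
  a = 717 − 209.098 × 2.3219 = 231.489 ms
Then RT(24) = 231.489 + 209.098 × log₂ 24 = 231.489 + 209.098 × 4.5850 ≈ 1190.196 ms.

1190.2 ms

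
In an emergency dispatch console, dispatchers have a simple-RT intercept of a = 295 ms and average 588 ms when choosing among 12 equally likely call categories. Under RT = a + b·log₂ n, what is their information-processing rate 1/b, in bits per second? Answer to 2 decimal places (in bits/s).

b = (588 − 295)/log₂ 12 = 293/3.5850 = 81.730 ms per bit = 0.08173 s/bit; the reciprocal is 12.235 bits/s.

12.24 bits/s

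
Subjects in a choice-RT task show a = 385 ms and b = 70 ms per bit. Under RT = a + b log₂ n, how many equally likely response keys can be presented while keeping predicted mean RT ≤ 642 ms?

Information budget: (642 − 385)/70 = 3.6714 bits, so n ≤ 2^3.6714 = 12.741 → at most 12.

12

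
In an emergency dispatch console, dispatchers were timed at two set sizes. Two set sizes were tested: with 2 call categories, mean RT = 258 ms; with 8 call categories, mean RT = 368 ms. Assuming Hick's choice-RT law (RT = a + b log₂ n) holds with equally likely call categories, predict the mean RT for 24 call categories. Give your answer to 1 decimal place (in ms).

RT is linear in log₂ n, so two points fix the line:
  b = (368 − 258) / (log₂ 8 − log₂ 2) = 110 / (3 − 1) = 55.000 ms/bit
  a = 258 − 55.000 × 1 = 203.000 ms
Then RT(24) = 203.000 + 55.000 × log₂ 24 = 203.000 + 55.000 × 4.5850 ≈ 455.173 ms.

455.2 ms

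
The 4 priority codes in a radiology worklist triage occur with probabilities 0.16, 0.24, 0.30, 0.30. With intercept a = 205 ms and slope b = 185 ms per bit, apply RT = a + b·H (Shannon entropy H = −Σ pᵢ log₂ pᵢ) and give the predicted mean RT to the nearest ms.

Entropy contributions −pᵢ log₂ pᵢ: 0.4230, 0.4941, 0.5211, 0.5211; sum H = 1.9593 bits.
RT = a + bH = 205 + 185·1.9593 = 567.48 ms.

567 ms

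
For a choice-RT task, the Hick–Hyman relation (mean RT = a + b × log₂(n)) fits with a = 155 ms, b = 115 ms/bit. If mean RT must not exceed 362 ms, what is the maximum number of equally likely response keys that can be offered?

115·log₂ n ≤ 362 − 155 = 207, giving log₂ n ≤ 1.8000 and n ≤ 3.482. The largest whole number is 3.

3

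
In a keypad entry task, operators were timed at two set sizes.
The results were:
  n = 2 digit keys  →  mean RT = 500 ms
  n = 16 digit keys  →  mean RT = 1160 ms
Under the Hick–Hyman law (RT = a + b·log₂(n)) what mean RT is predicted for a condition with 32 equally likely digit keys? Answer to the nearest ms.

Solve the two-equation system in a and b:
  b = (1160 − 500) / (log₂ 16 − log₂ 2) = 660 / (4 − 1) = 220 ms/bit
  a = 500 − 220 × 1 = 280 ms
Then RT(32) = 280 + 220 × log₂ 32 = 280 + 220 × 5 ≈ 1380.000 ms.

1380 ms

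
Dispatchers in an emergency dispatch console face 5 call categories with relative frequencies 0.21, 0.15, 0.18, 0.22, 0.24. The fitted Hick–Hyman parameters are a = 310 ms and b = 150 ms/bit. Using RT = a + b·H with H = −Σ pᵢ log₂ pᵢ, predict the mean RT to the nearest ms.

656 ms

Entropy contributions −pᵢ log₂ pᵢ: 0.4728, 0.4105, 0.4453, 0.4806, 0.4941; sum H = 2.3034 bits.
RT = a + bH = 310 + 150·2.3034 = 655.51 ms.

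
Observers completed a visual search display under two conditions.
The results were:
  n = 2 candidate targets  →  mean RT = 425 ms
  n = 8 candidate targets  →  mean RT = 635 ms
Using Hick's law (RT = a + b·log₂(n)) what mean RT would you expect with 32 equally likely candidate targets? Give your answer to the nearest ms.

RT is linear in log₂ n, so two points fix the line:
  b = (635 − 425) / (log₂ 8 − log₂ 2) = 210 / (3 − 1) = 105 ms/bit
  a = 425 − 105 × 1 = 320 ms
Then RT(32) = 320 + 105 × log₂ 32 = 320 + 105 × 5 ≈ 845.000 ms.

845 ms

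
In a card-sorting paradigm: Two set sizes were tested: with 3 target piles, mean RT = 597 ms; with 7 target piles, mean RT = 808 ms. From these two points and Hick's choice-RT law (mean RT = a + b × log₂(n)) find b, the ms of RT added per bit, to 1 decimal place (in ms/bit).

The slope on a log₂ axis is (808 − 597) / (2.8074 − 1.5850) = 172.612 ms/bit.

172.6 ms/bit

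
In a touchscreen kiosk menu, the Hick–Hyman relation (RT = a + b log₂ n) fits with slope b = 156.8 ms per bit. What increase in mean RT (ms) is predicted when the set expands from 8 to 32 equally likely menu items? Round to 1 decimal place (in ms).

The intercept a cancels: ΔRT = b·(log₂ n₂ − log₂ n₁) = b·log₂(n₂/n₁).
log₂(32) − log₂(8) = log₂(32/8) = log₂(4) = 2.
ΔRT = 156.8 × 2.0000 = 313.600 ms.

313.6 ms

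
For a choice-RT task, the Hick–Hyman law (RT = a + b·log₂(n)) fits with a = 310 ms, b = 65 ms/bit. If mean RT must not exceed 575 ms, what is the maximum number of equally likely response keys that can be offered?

65·log₂ n ≤ 575 − 310 = 265, giving log₂ n ≤ 4.0769 and n ≤ 16.876. The largest whole number is 16.

16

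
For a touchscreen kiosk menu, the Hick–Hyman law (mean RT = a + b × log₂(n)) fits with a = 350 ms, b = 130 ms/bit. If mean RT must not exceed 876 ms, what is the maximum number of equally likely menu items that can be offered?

130·log₂ n ≤ 876 − 350 = 526, giving log₂ n ≤ 4.0462 and n ≤ 16.520. The largest whole number is 16.

16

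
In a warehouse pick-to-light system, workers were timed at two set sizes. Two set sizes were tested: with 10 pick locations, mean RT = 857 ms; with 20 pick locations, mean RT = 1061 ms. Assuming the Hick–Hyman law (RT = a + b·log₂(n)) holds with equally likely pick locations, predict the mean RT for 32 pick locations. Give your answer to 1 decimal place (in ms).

Fit slope and intercept:
  b = (1061 − 857) / (log₂ 20 − log₂ 10) = 204 / (4.3219 − 3.3219) = 204.000 ms/bit
  a = 857 − 204.000 × 3.3219 = 179.327 ms
Then RT(32) = 179.327 + 204.000 × log₂ 32 = 179.327 + 204.000 × 5 ≈ 1199.327 ms.

1199.3 ms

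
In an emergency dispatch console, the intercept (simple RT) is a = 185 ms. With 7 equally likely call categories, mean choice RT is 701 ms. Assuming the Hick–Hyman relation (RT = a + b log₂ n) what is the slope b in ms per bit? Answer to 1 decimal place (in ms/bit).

b = (701 − 185) / log₂(7) = 516 / 2.8074 = 183.803 ms/bit.

183.8 ms/bit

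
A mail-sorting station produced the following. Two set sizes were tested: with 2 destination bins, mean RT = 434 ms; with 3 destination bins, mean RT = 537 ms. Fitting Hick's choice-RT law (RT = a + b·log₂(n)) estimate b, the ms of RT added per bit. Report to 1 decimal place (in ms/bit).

176.1 ms/bit

Slope: b = (537 − 434) / (log₂ 3 − log₂ 2) = 103/0.5850 = 176.080 ms/bit.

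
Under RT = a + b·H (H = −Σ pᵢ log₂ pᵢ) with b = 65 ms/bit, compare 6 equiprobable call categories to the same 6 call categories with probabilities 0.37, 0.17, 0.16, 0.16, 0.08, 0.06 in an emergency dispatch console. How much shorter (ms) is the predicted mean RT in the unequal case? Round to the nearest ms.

The RT saving is b·ΔH. Equiprobable H₀ = log₂(6) = 2.5850 bits; with the given probabilities H = 2.3464 bits.
b·(H₀ − H) = 65 × (2.5850 − 2.3464) = 15.51 ms.

16 ms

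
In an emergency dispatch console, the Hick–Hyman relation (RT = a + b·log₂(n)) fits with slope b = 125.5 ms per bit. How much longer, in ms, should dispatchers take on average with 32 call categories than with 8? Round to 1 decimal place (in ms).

The intercept a cancels: ΔRT = b·(log₂ n₂ − log₂ n₁) = b·log₂(n₂/n₁).
log₂(32) − log₂(8) = log₂(32/8) = log₂(4) = 2.
ΔRT = 125.5 × 2.0000 = 251.000 ms.

251.0 ms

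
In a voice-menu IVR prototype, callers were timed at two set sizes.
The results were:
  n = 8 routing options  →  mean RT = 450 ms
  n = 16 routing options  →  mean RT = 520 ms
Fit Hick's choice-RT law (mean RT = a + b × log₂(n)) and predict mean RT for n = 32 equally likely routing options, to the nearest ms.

590 ms

RT is linear in log₂ n, so two points fix the line:
  b = (520 − 450) / (log₂ 16 − log₂ 8) = 70 / (4 − 3) = 70 ms/bit
  a = 450 − 70 × 3 = 240 ms
Then RT(32) = 240 + 70 × log₂ 32 = 240 + 70 × 5 ≈ 590.000 ms.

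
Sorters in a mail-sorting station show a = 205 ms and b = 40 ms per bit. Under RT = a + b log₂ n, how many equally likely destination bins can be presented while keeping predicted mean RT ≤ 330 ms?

8

Information budget: (330 − 205)/40 = 3.1250 bits, so n ≤ 2^3.1250 = 8.724 → at most 8.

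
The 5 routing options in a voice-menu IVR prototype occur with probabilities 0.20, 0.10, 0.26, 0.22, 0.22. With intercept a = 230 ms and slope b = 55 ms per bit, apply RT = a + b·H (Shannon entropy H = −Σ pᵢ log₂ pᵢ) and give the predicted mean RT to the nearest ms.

H = 0.20·log₂(1/0.20) + 0.10·log₂(1/0.10) + 0.26·log₂(1/0.26) + 0.22·log₂(1/0.22) + 0.22·log₂(1/0.22) = 2.2630 bits.
RT = 230 + 55 × 2.2630 = 354.47 ms.

354 ms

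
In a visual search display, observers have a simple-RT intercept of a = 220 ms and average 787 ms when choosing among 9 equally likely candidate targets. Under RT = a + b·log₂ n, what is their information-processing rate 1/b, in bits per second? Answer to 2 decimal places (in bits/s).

b = (787 − 220)/log₂ 9 = 567/3.1699 = 178.869 ms per bit = 0.17887 s/bit; the reciprocal is 5.591 bits/s.

5.59 bits/s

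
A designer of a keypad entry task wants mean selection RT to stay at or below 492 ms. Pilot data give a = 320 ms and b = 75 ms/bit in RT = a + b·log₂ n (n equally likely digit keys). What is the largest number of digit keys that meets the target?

4

75·log₂ n ≤ 492 − 320 = 172, giving log₂ n ≤ 2.2933 and n ≤ 4.902. The largest whole number is 4.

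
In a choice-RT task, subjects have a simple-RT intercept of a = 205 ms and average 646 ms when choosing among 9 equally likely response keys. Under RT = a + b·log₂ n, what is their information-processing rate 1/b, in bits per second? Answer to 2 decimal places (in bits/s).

7.19 bits/s

Choice component = 646 − 205 = 441 ms over log₂(9) = 3.1699 bits.
b = 441 / 3.1699 = 139.120 ms/bit, so 1/b = 7.188 bits/s.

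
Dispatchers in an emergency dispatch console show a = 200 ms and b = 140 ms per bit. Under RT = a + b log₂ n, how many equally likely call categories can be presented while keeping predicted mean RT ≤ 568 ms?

140·log₂ n ≤ 568 − 200 = 368, giving log₂ n ≤ 2.6286 and n ≤ 6.184. The largest whole number is 6.

6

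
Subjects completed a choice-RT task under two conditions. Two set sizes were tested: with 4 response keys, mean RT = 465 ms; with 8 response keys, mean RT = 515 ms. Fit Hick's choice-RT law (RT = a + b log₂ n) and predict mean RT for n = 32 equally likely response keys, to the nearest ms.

615 ms

RT is linear in log₂ n, so two points fix the line:
  b = (515 − 465) / (log₂ 8 − log₂ 4) = 50 / (3 − 2) = 50 ms/bit
  a = 465 − 50 × 2 = 365 ms
Then RT(32) = 365 + 50 × log₂ 32 = 365 + 50 × 5 ≈ 615.000 ms.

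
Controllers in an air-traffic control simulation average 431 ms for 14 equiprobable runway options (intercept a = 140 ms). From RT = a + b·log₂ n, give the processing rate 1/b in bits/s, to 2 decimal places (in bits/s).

13.08 bits/s

Choice component = 431 − 140 = 291 ms over log₂(14) = 3.8074 bits.
b = 291 / 3.8074 = 76.431 ms/bit, so 1/b = 13.084 bits/s.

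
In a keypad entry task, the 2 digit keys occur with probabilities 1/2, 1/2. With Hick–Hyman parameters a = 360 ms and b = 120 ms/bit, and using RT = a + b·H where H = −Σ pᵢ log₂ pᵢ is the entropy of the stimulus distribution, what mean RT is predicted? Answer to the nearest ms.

480 ms

Each term −pᵢ log₂ pᵢ: 0.5·1 + 0.5·1; summed, H = 1.000 bits.
Mean RT = a + bH = 360 + 120·1.000 = 480.00 ms.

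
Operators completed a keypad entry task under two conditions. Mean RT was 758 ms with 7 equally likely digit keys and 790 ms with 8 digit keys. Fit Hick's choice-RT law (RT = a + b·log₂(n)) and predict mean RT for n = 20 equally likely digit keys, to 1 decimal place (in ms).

Fit slope and intercept:
  b = (790 − 758) / (log₂ 8 − log₂ 7) = 32 / (3 − 2.8074) = 166.109 ms/bit
  a = 758 − 166.109 × 2.8074 = 291.674 ms
Then RT(20) = 291.674 + 166.109 × log₂ 20 = 291.674 + 166.109 × 4.3219 ≈ 1009.584 ms.

1009.6 ms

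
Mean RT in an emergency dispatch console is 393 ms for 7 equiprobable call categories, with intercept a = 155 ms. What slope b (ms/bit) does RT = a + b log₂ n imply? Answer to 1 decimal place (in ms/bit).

log₂(7) = 2.8074 bits.
b = (RT − a)/log₂ n = (393 − 155) / 2.8074 = 84.777 ms/bit.

84.8 ms/bit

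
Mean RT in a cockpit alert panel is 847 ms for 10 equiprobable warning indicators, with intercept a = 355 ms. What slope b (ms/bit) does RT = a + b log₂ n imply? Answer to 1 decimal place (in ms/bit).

148.1 ms/bit

log₂(10) = 3.3219 bits.
b = (RT − a)/log₂ n = (847 − 355) / 3.3219 = 148.107 ms/bit.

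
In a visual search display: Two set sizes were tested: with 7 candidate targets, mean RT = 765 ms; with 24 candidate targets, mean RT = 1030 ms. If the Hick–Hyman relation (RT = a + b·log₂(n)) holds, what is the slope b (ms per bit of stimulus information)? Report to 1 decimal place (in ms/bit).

149.1 ms/bit

b = (RT₂ − RT₁)/(log₂ n₂ − log₂ n₁) = (1030 − 765)/(4.5850 − 2.8074) = 149.077 ms/bit.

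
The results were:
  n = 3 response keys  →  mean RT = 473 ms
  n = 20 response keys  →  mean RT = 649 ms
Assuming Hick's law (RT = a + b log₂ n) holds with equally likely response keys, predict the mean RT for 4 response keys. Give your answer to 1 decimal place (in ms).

499.7 ms

Fit slope and intercept:
  b = (649 − 473) / (log₂ 20 − log₂ 3) = 176 / (4.3219 − 1.5850) = 64.305 ms/bit
  a = 473 − 64.305 × 1.5850 = 371.079 ms
Then RT(4) = 371.079 + 64.305 × log₂ 4 = 371.079 + 64.305 × 2 ≈ 499.689 ms.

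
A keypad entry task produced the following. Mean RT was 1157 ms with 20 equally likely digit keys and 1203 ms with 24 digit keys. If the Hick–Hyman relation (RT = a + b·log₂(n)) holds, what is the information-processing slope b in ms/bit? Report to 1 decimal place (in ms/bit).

174.9 ms/bit

b = (RT₂ − RT₁)/(log₂ n₂ − log₂ n₁) = (1203 − 1157)/(4.5850 − 4.3219) = 174.882 ms/bit.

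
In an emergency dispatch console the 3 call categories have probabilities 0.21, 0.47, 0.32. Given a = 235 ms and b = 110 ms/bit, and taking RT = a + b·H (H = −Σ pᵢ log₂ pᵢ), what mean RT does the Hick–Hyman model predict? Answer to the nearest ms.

Entropy contributions −pᵢ log₂ pᵢ: 0.4728, 0.5120, 0.5260; sum H = 1.5108 bits.
RT = a + bH = 235 + 110·1.5108 = 401.19 ms.

401 ms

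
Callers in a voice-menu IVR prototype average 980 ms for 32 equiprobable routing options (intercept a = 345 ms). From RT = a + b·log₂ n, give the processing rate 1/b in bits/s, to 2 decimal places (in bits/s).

Choice component = 980 − 345 = 635 ms over log₂(32) = 5 bits.
b = 635 / 5 = 127.000 ms/bit, so 1/b = 7.874 bits/s.

7.87 bits/s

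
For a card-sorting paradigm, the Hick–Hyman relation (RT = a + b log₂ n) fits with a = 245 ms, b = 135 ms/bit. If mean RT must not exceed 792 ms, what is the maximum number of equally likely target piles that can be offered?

Information budget: (792 − 245)/135 = 4.0519 bits, so n ≤ 2^4.0519 = 16.586 → at most 16.

16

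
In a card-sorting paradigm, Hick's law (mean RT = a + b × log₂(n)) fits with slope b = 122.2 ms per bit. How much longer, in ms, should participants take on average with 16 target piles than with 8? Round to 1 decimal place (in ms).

Only the slope matters, since a is common to both: ΔRT = b·log₂(n₂/n₁).
log₂(16) − log₂(8) = log₂(16/8) = log₂(2) = 1.
ΔRT = 122.2 × 1.0000 = 122.200 ms.

122.2 ms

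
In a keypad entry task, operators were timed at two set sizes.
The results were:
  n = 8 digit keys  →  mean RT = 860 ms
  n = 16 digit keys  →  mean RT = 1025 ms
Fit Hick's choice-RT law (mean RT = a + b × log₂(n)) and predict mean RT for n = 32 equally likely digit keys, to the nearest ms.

1190 ms

Solve the two-equation system in a and b:
  b = (1025 − 860) / (log₂ 16 − log₂ 8) = 165 / (4 − 3) = 165 ms/bit
  a = 860 − 165 × 3 = 365 ms
Then RT(32) = 365 + 165 × log₂ 32 = 365 + 165 × 5 ≈ 1190.000 ms.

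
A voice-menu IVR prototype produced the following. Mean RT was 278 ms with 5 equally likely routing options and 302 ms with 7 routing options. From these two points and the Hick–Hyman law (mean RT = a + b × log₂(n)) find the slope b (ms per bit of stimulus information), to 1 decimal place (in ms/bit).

49.4 ms/bit

b = (RT₂ − RT₁)/(log₂ n₂ − log₂ n₁) = (302 − 278)/(2.8074 − 2.3219) = 49.441 ms/bit.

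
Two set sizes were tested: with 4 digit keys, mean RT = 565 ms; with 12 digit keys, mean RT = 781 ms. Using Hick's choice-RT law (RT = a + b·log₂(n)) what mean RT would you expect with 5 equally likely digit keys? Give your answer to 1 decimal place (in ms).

Fit slope and intercept:
  b = (781 − 565) / (log₂ 12 − log₂ 4) = 216 / (3.5850 − 2) = 136.281 ms/bit
  a = 565 − 136.281 × 2 = 292.438 ms
Then RT(5) = 292.438 + 136.281 × log₂ 5 = 292.438 + 136.281 × 2.3219 ≈ 608.873 ms.

608.9 ms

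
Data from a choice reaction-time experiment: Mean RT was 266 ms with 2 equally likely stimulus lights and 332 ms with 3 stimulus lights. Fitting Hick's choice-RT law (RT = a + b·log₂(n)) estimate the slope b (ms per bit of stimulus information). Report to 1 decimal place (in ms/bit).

Slope: b = (332 − 266) / (log₂ 3 − log₂ 2) = 66/0.5850 = 112.828 ms/bit.

112.8 ms/bit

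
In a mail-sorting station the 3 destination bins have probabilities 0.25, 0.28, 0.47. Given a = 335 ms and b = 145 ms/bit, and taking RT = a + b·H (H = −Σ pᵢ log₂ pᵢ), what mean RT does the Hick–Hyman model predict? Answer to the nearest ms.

H = 0.25·log₂(1/0.25) + 0.28·log₂(1/0.28) + 0.47·log₂(1/0.47) = 1.5262 bits.
RT = 335 + 145 × 1.5262 = 556.30 ms.

556 ms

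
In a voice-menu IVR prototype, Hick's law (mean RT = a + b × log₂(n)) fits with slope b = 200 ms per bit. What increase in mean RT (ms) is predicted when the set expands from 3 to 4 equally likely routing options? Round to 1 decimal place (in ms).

ΔRT = (a + b log₂ n₂) − (a + b log₂ n₁) = b·(log₂ n₂ − log₂ n₁).
log₂(4) − log₂(3) = 2 − 1.5850 = 0.4150.
ΔRT = 200 × 0.4150 = 83.007 ms.

83.0 ms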